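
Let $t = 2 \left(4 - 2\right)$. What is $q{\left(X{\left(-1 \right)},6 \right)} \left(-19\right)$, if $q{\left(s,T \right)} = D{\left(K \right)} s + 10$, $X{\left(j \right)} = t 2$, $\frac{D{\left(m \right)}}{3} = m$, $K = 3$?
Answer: $-1558$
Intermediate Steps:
$D{\left(m \right)} = 3 m$
$t = 4$ ($t = 2 \cdot 2 = 4$)
$X{\left(j \right)} = 8$ ($X{\left(j \right)} = 4 \cdot 2 = 8$)
$q{\left(s,T \right)} = 10 + 9 s$ ($q{\left(s,T \right)} = 3 \cdot 3 s + 10 = 9 s + 10 = 10 + 9 s$)
$q{\left(X{\left(-1 \right)},6 \right)} \left(-19\right) = \left(10 + 9 \cdot 8\right) \left(-19\right) = \left(10 + 72\right) \left(-19\right) = 82 \left(-19\right) = -1558$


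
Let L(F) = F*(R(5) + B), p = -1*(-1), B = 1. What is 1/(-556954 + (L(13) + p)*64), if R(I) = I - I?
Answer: -1/556058 ≈ -1.7984e-6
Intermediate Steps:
R(I) = 0
p = 1
L(F) = F (L(F) = F*(0 + 1) = F*1 = F)
1/(-556954 + (L(13) + p)*64) = 1/(-556954 + (13 + 1)*64) = 1/(-556954 + 14*64) = 1/(-556954 + 896) = 1/(-556058) = -1/556058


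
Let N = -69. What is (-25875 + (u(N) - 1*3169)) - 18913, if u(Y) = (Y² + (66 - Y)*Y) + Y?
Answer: -52580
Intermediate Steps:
u(Y) = Y + Y² + Y*(66 - Y) (u(Y) = (Y² + Y*(66 - Y)) + Y = Y + Y² + Y*(66 - Y))
(-25875 + (u(N) - 1*3169)) - 18913 = (-25875 + (67*(-69) - 1*3169)) - 18913 = (-25875 + (-4623 - 3169)) - 18913 = (-25875 - 7792) - 18913 = -33667 - 18913 = -52580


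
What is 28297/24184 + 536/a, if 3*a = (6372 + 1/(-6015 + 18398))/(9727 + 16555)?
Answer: 12658290935712901/1908225871768 ≈ 6633.5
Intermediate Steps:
a = 78904477/976350018 (a = ((6372 + 1/(-6015 + 18398))/(9727 + 16555))/3 = ((6372 + 1/12383)/26282)/3 = ((6372 + 1/12383)*(1/26282))/3 = ((78904477/12383)*(1/26282))/3 = (⅓)*(78904477/325450006) = 78904477/976350018 ≈ 0.080816)
28297/24184 + 536/a = 28297/24184 + 536/(78904477/976350018) = 28297*(1/24184) + 536*(976350018/78904477) = 28297/24184 + 523323609648/78904477 = 12658290935712901/1908225871768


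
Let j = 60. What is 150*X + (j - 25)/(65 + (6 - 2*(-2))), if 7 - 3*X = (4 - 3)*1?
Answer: 4507/15 ≈ 300.47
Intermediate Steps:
X = 2 (X = 7/3 - (4 - 3)/3 = 7/3 - 1/3 = 7/3 - ⅓*1 = 7/3 - ⅓ = 2)
150*X + (j - 25)/(65 + (6 - 2*(-2))) = 150*2 + (60 - 25)/(65 + (6 - 2*(-2))) = 300 + 35/(65 + (6 + 4)) = 300 + 35/(65 + 10) = 300 + 35/75 = 300 + 35*(1/75) = 300 + 7/15 = 4507/15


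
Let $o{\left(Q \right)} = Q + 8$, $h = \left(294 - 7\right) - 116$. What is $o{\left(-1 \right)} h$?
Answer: $1197$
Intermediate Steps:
$h = 171$ ($h = 287 - 116 = 171$)
$o{\left(Q \right)} = 8 + Q$
$o{\left(-1 \right)} h = \left(8 - 1\right) 171 = 7 \cdot 171 = 1197$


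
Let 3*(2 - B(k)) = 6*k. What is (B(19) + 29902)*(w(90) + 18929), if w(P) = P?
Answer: 568021454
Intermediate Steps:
B(k) = 2 - 2*k
(B(19) + 29902)*(w(90) + 18929) = ((2 - 2*19) + 29902)*(90 + 18929) = ((2 - 38) + 29902)*19019 = (-36 + 29902)*19019 = 29866*19019 = 568021454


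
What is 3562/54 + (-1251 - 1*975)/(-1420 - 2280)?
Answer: 3324901/49950 ≈ 66.565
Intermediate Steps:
3562/54 + (-1251 - 1*975)/(-1420 - 2280) = 3562*(1/54) + (-1251 - 975)/(-3700) = 1781/27 - 2226*(-1/3700) = 1781/27 + 1113/1850 = 3324901/49950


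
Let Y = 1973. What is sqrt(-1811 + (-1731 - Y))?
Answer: I*sqrt(5515) ≈ 74.263*I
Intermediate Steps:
sqrt(-1811 + (-1731 - Y)) = sqrt(-1811 + (-1731 - 1*1973)) = sqrt(-1811 + (-1731 - 1973)) = sqrt(-1811 - 3704) = sqrt(-5515) = I*sqrt(5515)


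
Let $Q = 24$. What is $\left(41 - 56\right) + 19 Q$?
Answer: $441$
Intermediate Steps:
$\left(41 - 56\right) + 19 Q = \left(41 - 56\right) + 19 \cdot 24 = -15 + 456 = 441$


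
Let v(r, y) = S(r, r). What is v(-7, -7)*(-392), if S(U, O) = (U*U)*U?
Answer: 134456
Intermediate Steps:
S(U, O) = U**3 (S(U, O) = U**2*U = U**3)
v(r, y) = r**3
v(-7, -7)*(-392) = (-7)**3*(-392) = -343*(-392) = 134456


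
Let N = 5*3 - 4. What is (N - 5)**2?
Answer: 36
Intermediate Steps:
N = 11 (N = 15 - 4 = 11)
(N - 5)**2 = (11 - 5)**2 = 6**2 = 36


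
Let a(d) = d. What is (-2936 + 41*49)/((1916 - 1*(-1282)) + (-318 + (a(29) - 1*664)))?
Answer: -927/2245 ≈ -0.41292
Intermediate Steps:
(-2936 + 41*49)/((1916 - 1*(-1282)) + (-318 + (a(29) - 1*664))) = (-2936 + 41*49)/((1916 - 1*(-1282)) + (-318 + (29 - 1*664))) = (-2936 + 2009)/((1916 + 1282) + (-318 + (29 - 664))) = -927/(3198 + (-318 - 635)) = -927/(3198 - 953) = -927/2245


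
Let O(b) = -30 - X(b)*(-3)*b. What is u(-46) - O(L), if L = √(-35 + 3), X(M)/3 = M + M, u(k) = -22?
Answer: 584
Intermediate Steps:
X(M) = 6*M (X(M) = 3*(M + M) = 3*(2*M) = 6*M)
L = 4*I*√2 (L = √(-32) = 4*I*√2 ≈ 5.6569*I)
O(b) = -30 + 18*b² (O(b) = -30 - (6*b)*(-3)*b = -30 - (-18*b)*b = -30 - (-18)*b² = -30 + 18*b²)
u(-46) - O(L) = -22 - (-30 + 18*(4*I*√2)²) = -22 - (-30 + 18*(-32)) = -22 - (-30 - 576) = -22 - 1*(-606) = -22 + 606 = 584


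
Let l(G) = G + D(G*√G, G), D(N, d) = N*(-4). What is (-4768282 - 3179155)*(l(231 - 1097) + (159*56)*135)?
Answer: -9546254691038 - 27529921768*I*√866 ≈ -9.5463e+12 - 8.1015e+11*I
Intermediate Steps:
D(N, d) = -4*N
l(G) = G - 4*G^(3/2) (l(G) = G - 4*G*√G = G - 4*G^(3/2))
(-4768282 - 3179155)*(l(231 - 1097) + (159*56)*135) = (-4768282 - 3179155)*(((231 - 1097) - 4*(231 - 1097)^(3/2)) + (159*56)*135) = -7947437*((-866 - (-3464)*I*√866) + 8904*135) = -7947437*((-866 - (-3464)*I*√866) + 1202040) = -7947437*((-866 + 3464*I*√866) + 1202040) = -7947437*(1201174 + 3464*I*√866) = -9546254691038 - 27529921768*I*√866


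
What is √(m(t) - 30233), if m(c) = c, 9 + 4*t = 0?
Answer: I*√120941/2 ≈ 173.88*I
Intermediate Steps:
t = -9/4 (t = -9/4 + (¼)*0 = -9/4 + 0 = -9/4 ≈ -2.2500)
√(m(t) - 30233) = √(-9/4 - 30233) = √(-120941/4) = I*√120941/2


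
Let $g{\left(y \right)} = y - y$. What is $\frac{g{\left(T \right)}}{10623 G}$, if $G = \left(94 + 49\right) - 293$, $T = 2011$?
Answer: $0$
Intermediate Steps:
$g{\left(y \right)} = 0$
$G = -150$ ($G = 143 - 293 = -150$)
$\frac{g{\left(T \right)}}{10623 G} = \frac{0}{10623 \left(-150\right)} = \frac{0}{-1593450} = 0 \left(- \frac{1}{1593450}\right) = 0$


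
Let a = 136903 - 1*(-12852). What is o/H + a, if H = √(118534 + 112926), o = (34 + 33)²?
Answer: 149755 + 4489*√57865/115730 ≈ 1.4976e+5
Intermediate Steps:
a = 149755 (a = 136903 + 12852 = 149755)
o = 4489 (o = 67² = 4489)
H = 2*√57865 (H = √231460 = 2*√57865 ≈ 481.10)
o/H + a = 4489/((2*√57865)) + 149755 = 4489*(√57865/115730) + 149755 = 4489*√57865/115730 + 149755 = 149755 + 4489*√57865/115730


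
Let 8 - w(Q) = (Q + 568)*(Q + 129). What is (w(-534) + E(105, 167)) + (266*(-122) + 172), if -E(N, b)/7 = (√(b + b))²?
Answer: -20840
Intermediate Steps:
E(N, b) = -14*b
w(Q) = 8 - (129 + Q)*(568 + Q) (w(Q) = 8 - (Q + 568)*(Q + 129) = 8 - (568 + Q)*(129 + Q) = 8 - (129 + Q)*(568 + Q))
(w(-534) + E(105, 167)) + (266*(-122) + 172) = ((-73264 - 1*(-534)² - 697*(-534)) - 14*167) + (266*(-122) + 172) = ((-73264 - 1*285156 + 372198) - 2338) + (-32452 + 172) = ((-73264 - 285156 + 372198) - 2338) - 32280 = (13778 - 2338) - 32280 = 11440 - 32280 = -20840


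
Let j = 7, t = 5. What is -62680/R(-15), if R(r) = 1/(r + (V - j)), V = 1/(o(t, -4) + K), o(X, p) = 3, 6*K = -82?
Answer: 5539345/4 ≈ 1.3848e+6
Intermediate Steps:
K = -41/3 (K = (⅙)*(-82) = -41/3 ≈ -13.667)
V = -3/32 (V = 1/(3 - 41/3) = 1/(-32/3) = -3/32 ≈ -0.093750)
R(r) = 1/(-227/32 + r) (R(r) = 1/(r + (-3/32 - 1*7)) = 1/(r + (-3/32 - 7)) = 1/(r - 227/32) = 1/(-227/32 + r))
-62680/R(-15) = -62680/(32/(-227 + 32*(-15))) = -62680/(32/(-227 - 480)) = -62680/(32/(-707)) = -62680/(32*(-1/707)) = -62680/(-32/707) = -62680*(-707/32) = 5539345/4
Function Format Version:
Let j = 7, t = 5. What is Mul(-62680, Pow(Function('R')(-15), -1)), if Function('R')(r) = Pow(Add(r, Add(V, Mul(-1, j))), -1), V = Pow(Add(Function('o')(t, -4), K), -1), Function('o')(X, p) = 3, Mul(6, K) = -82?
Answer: Rational(5539345, 4) ≈ 1.3848e+6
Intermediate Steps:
K = Rational(-41, 3) (K = Mul(Rational(1, 6), -82) = Rational(-41, 3) ≈ -13.667)
V = Rational(-3, 32) (V = Pow(Add(3, Rational(-41, 3)), -1) = Pow(Rational(-32, 3), -1) = Rational(-3, 32) ≈ -0.093750)
Function('R')(r) = Pow(Add(Rational(-227, 32), r), -1) (Function('R')(r) = Pow(Add(r, Add(Rational(-3, 32), Mul(-1, 7))), -1) = Pow(Add(r, Add(Rational(-3, 32), -7)), -1) = Pow(Add(r, Rational(-227, 32)), -1) = Pow(Add(Rational(-227, 32), r), -1))
Mul(-62680, Pow(Function('R')(-15), -1)) = Mul(-62680, Pow(Mul(32, Pow(Add(-227, Mul(32, -15)), -1)), -1)) = Mul(-62680, Pow(Mul(32, Pow(Add(-227, -480), -1)), -1)) = Mul(-62680, Pow(Mul(32, Pow(-707, -1)), -1)) = Mul(-62680, Pow(Mul(32, Rational(-1, 707)), -1)) = Mul(-62680, Pow(Rational(-32, 707), -1)) = Mul(-62680, Rational(-707, 32)) = Rational(5539345, 4)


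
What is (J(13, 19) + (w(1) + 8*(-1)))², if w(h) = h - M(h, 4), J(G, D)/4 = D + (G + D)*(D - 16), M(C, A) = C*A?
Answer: 201601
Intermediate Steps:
M(C, A) = A*C
J(G, D) = 4*D + 4*(-16 + D)*(D + G) (J(G, D) = 4*(D + (G + D)*(D - 16)) = 4*(D + (D + G)*(-16 + D)) = 4*(D + (-16 + D)*(D + G)) = 4*D + 4*(-16 + D)*(D + G))
w(h) = -3*h (w(h) = h - 4*h = -3*h)
(J(13, 19) + (w(1) + 8*(-1)))² = ((-64*13 - 60*19 + 4*19² + 4*19*13) + (-3*1 + 8*(-1)))² = ((-832 - 1140 + 4*361 + 988) + (-3 - 8))² = ((-832 - 1140 + 1444 + 988) - 11)² = (460 - 11)² = 449² = 201601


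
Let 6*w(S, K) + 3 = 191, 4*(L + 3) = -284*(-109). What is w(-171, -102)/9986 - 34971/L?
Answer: -523467017/115877544 ≈ -4.5174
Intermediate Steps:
L = 7736 (L = -3 + (-284*(-109))/4 = -3 + (¼)*30956 = -3 + 7739 = 7736)
w(S, K) = 94/3 (w(S, K) = -½ + (⅙)*191 = -½ + 191/6 = 94/3)
w(-171, -102)/9986 - 34971/L = (94/3)/9986 - 34971/7736 = (94/3)*(1/9986) - 34971*1/7736 = 47/14979 - 34971/7736 = -523467017/115877544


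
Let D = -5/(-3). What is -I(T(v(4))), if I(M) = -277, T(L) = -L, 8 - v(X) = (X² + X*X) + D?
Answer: 277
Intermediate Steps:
D = 5/3 (D = -5*(-⅓) = 5/3 ≈ 1.6667)
v(X) = 19/3 - 2*X² (v(X) = 8 - ((X² + X*X) + 5/3) = 8 - ((X² + X²) + 5/3) = 8 - (2*X² + 5/3) = 8 - (5/3 + 2*X²) = 8 + (-5/3 - 2*X²) = 19/3 - 2*X²)
-I(T(v(4))) = -1*(-277) = 277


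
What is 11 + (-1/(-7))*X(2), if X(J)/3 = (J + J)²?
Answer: 125/7 ≈ 17.857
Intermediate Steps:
X(J) = 12*J² (X(J) = 3*(J + J)² = 3*(2*J)² = 3*(4*J²) = 12*J²)
11 + (-1/(-7))*X(2) = 11 + (-1/(-7))*(12*2²) = 11 + (-1*(-⅐))*(12*4) = 11 + (⅐)*48 = 11 + 48/7 = 125/7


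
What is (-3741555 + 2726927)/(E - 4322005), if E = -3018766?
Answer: 1014628/7340771 ≈ 0.13822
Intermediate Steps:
(-3741555 + 2726927)/(E - 4322005) = (-3741555 + 2726927)/(-3018766 - 4322005) = -1014628/(-7340771) = -1014628*(-1/7340771) = 1014628/7340771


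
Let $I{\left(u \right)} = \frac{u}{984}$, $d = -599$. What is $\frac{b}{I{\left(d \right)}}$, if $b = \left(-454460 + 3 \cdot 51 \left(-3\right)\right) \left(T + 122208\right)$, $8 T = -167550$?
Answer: $\frac{45329958844218}{599} \approx 7.5676 \cdot 10^{10}$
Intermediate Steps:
$I{\left(u \right)} = \frac{u}{984}$ ($I{\left(u \right)} = u \frac{1}{984} = \frac{u}{984}$)
$T = - \frac{83775}{4}$ ($T = \frac{1}{8} \left(-167550\right) = - \frac{83775}{4} \approx -20944.0$)
$b = - \frac{184268125383}{4}$ ($b = \left(-454460 + 3 \cdot 51 \left(-3\right)\right) \left(- \frac{83775}{4} + 122208\right) = \left(-454460 + 153 \left(-3\right)\right) \frac{405057}{4} = \left(-454460 - 459\right) \frac{405057}{4} = \left(-454919\right) \frac{405057}{4} = - \frac{184268125383}{4} \approx -4.6067 \cdot 10^{10}$)
$\frac{b}{I{\left(d \right)}} = - \frac{184268125383}{4 \cdot \frac{1}{984} \left(-599\right)} = - \frac{184268125383}{4 \left(- \frac{599}{984}\right)} = \left(- \frac{184268125383}{4}\right) \left(- \frac{984}{599}\right) = \frac{45329958844218}{599}$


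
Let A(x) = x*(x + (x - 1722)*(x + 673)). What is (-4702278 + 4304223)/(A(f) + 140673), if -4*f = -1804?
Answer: 26537/42930422 ≈ 0.00061814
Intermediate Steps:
f = 451 (f = -1/4*(-1804) = 451)
A(x) = x*(x + (-1722 + x)*(673 + x))
(-4702278 + 4304223)/(A(f) + 140673) = (-4702278 + 4304223)/(451*(-1158906 + 451**2 - 1048*451) + 140673) = -398055/(451*(-1158906 + 203401 - 472648) + 140673) = -398055/(451*(-1428153) + 140673) = -398055/(-644097003 + 140673) = -398055/(-643956330) = -398055*(-1/643956330) = 26537/42930422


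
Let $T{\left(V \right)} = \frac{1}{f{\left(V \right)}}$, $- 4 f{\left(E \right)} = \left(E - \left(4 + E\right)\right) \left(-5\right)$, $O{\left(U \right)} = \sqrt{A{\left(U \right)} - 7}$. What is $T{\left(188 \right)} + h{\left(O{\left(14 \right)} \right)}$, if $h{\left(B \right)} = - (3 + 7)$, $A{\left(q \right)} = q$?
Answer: $- \frac{51}{5} \approx -10.2$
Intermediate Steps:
$O{\left(U \right)} = \sqrt{-7 + U}$ ($O{\left(U \right)} = \sqrt{U - 7} = \sqrt{-7 + U}$)
$h{\left(B \right)} = -10$ ($h{\left(B \right)} = \left(-1\right) 10 = -10$)
$f{\left(E \right)} = -5$ ($f{\left(E \right)} = - \frac{\left(E - \left(4 + E\right)\right) \left(-5\right)}{4} = - \frac{\left(-4\right) \left(-5\right)}{4} = \left(- \frac{1}{4}\right) 20 = -5$)
$T{\left(V \right)} = - \frac{1}{5}$ ($T{\left(V \right)} = \frac{1}{-5} = - \frac{1}{5}$)
$T{\left(188 \right)} + h{\left(O{\left(14 \right)} \right)} = - \frac{1}{5} - 10 = - \frac{51}{5}$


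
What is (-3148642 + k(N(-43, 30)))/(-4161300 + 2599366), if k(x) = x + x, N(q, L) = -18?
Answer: 1574339/780967 ≈ 2.0159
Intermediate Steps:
k(x) = 2*x
(-3148642 + k(N(-43, 30)))/(-4161300 + 2599366) = (-3148642 + 2*(-18))/(-4161300 + 2599366) = (-3148642 - 36)/(-1561934) = -3148678*(-1/1561934) = 1574339/780967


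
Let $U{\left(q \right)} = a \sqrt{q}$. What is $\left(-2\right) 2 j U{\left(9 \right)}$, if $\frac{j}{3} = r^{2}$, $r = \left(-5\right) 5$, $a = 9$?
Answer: $-202500$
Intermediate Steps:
$r = -25$
$j = 1875$ ($j = 3 \left(-25\right)^{2} = 3 \cdot 625 = 1875$)
$U{\left(q \right)} = 9 \sqrt{q}$
$\left(-2\right) 2 j U{\left(9 \right)} = \left(-2\right) 2 \cdot 1875 \cdot 9 \sqrt{9} = \left(-4\right) 1875 \cdot 9 \cdot 3 = \left(-7500\right) 27 = -202500$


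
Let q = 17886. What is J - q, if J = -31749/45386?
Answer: -811805745/45386 ≈ -17887.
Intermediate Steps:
J = -31749/45386 (J = -31749*1/45386 = -31749/45386 ≈ -0.69953)
J - q = -31749/45386 - 1*17886 = -31749/45386 - 17886 = -811805745/45386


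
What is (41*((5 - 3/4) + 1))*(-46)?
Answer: -19803/2 ≈ -9901.5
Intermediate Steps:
(41*((5 - 3/4) + 1))*(-46) = (41*((5 - 3*¼) + 1))*(-46) = (41*((5 - ¾) + 1))*(-46) = (41*(17/4 + 1))*(-46) = (41*(21/4))*(-46) = (861/4)*(-46) = -19803/2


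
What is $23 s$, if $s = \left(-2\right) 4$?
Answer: $-184$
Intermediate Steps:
$s = -8$
$23 s = 23 \left(-8\right) = -184$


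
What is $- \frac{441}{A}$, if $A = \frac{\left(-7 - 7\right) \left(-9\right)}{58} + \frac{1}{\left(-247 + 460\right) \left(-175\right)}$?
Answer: $- \frac{476709975}{2348296} \approx -203.0$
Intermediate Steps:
$A = \frac{2348296}{1080975}$ ($A = \left(-14\right) \left(-9\right) \frac{1}{58} + \frac{1}{213} \left(- \frac{1}{175}\right) = 126 \cdot \frac{1}{58} + \frac{1}{213} \left(- \frac{1}{175}\right) = \frac{63}{29} - \frac{1}{37275} = \frac{2348296}{1080975} \approx 2.1724$)
$- \frac{441}{A} = - \frac{441}{\frac{2348296}{1080975}} = \left(-441\right) \frac{1080975}{2348296} = - \frac{476709975}{2348296}$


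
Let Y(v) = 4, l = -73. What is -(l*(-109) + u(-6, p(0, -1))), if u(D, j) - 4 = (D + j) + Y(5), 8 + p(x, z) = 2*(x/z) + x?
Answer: -7951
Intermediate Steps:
p(x, z) = -8 + x + 2*x/z (p(x, z) = -8 + (2*(x/z) + x) = -8 + (2*x/z + x) = -8 + (x + 2*x/z) = -8 + x + 2*x/z)
u(D, j) = 8 + D + j (u(D, j) = 4 + ((D + j) + 4) = 4 + (4 + D + j) = 8 + D + j)
-(l*(-109) + u(-6, p(0, -1))) = -(-73*(-109) + (8 - 6 + (-8 + 0 + 2*0/(-1)))) = -(7957 + (8 - 6 + (-8 + 0 + 2*0*(-1)))) = -(7957 + (8 - 6 + (-8 + 0 + 0))) = -(7957 + (8 - 6 - 8)) = -(7957 - 6) = -1*7951 = -7951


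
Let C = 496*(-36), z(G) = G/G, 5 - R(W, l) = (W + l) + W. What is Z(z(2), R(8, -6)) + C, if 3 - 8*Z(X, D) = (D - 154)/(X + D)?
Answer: -571539/32 ≈ -17861.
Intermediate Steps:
R(W, l) = 5 - l - 2*W (R(W, l) = 5 - ((W + l) + W) = 5 - (l + 2*W) = 5 + (-l - 2*W) = 5 - l - 2*W)
z(G) = 1
C = -17856
Z(X, D) = 3/8 - (-154 + D)/(8*(D + X)) (Z(X, D) = 3/8 - (D - 154)/(8*(X + D)) = 3/8 - (-154 + D)/(8*(D + X)))
Z(z(2), R(8, -6)) + C = (154 + 2*(5 - 1*(-6) - 2*8) + 3*1)/(8*((5 - 1*(-6) - 2*8) + 1)) - 17856 = (154 + 2*(5 + 6 - 16) + 3)/(8*((5 + 6 - 16) + 1)) - 17856 = (154 + 2*(-5) + 3)/(8*(-5 + 1)) - 17856 = (⅛)*(154 - 10 + 3)/(-4) - 17856 = (⅛)*(-¼)*147 - 17856 = -147/32 - 17856 = -571539/32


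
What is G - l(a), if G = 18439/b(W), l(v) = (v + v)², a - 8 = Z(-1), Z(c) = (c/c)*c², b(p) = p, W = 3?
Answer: 17467/3 ≈ 5822.3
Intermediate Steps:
Z(c) = c² (Z(c) = 1*c² = c²)
a = 9 (a = 8 + (-1)² = 8 + 1 = 9)
l(v) = 4*v² (l(v) = (2*v)² = 4*v²)
G = 18439/3 ≈ 6146.3
G - l(a) = 18439/3 - 4*9² = 18439/3 - 4*81 = 18439/3 - 1*324 = 18439/3 - 324 = 17467/3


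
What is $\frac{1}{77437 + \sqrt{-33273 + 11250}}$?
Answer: $\frac{77437}{5996510992} - \frac{3 i \sqrt{2447}}{5996510992} \approx 1.2914 \cdot 10^{-5} - 2.4748 \cdot 10^{-8} i$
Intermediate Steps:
$\frac{1}{77437 + \sqrt{-33273 + 11250}} = \frac{1}{77437 + \sqrt{-22023}} = \frac{1}{77437 + 3 i \sqrt{2447}}$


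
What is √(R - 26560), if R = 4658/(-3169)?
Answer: I*√266745181362/3169 ≈ 162.98*I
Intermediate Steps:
R = -4658/3169 (R = 4658*(-1/3169) = -4658/3169 ≈ -1.4699)
√(R - 26560) = √(-4658/3169 - 26560) = √(-84173298/3169) = I*√266745181362/3169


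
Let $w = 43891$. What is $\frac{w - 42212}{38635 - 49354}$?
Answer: $- \frac{1679}{10719} \approx -0.15664$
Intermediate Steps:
$\frac{w - 42212}{38635 - 49354} = \frac{43891 - 42212}{38635 - 49354} = \frac{1679}{-10719} = 1679 \left(- \frac{1}{10719}\right) = - \frac{1679}{10719}$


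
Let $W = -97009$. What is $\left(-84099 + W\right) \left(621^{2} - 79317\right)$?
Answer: $-55477726992$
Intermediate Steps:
$\left(-84099 + W\right) \left(621^{2} - 79317\right) = \left(-84099 - 97009\right) \left(621^{2} - 79317\right) = - 181108 \left(385641 - 79317\right) = \left(-181108\right) 306324 = -55477726992$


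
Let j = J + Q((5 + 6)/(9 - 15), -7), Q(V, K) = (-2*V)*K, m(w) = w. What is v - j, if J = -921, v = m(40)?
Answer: 2960/3 ≈ 986.67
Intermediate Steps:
v = 40
Q(V, K) = -2*K*V
j = -2840/3 (j = -921 - 2*(-7)*(5 + 6)/(9 - 15) = -921 - 2*(-7)*11/(-6) = -921 - 2*(-7)*11*(-⅙) = -921 - 2*(-7)*(-11/6) = -921 - 77/3 = -2840/3 ≈ -946.67)
v - j = 40 - 1*(-2840/3) = 40 + 2840/3 = 2960/3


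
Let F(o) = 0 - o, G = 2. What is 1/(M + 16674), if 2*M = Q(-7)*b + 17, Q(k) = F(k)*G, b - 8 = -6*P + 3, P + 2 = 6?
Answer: 2/33183 ≈ 6.0272e-5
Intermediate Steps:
P = 4 (P = -2 + 6 = 4)
F(o) = -o
b = -13 (b = 8 + (-6*4 + 3) = 8 + (-24 + 3) = 8 - 21 = -13)
Q(k) = -2*k (Q(k) = -k*2 = -2*k)
M = -165/2 (M = (-2*(-7)*(-13) + 17)/2 = (14*(-13) + 17)/2 = (-182 + 17)/2 = (½)*(-165) = -165/2 ≈ -82.500)
1/(M + 16674) = 1/(-165/2 + 16674) = 1/(33183/2) = 2/33183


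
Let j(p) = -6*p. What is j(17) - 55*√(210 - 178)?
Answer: -102 - 220*√2 ≈ -413.13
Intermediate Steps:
j(17) - 55*√(210 - 178) = -6*17 - 55*√(210 - 178) = -102 - 220*√2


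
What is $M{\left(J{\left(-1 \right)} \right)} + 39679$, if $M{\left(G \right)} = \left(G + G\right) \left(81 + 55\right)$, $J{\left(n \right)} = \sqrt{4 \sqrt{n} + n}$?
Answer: $39679 + 272 \sqrt{-1 + 4 i} \approx 40019.0 + 435.33 i$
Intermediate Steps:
$J{\left(n \right)} = \sqrt{n + 4 \sqrt{n}}$
$M{\left(G \right)} = 272 G$ ($M{\left(G \right)} = 2 G 136 = 272 G$)
$M{\left(J{\left(-1 \right)} \right)} + 39679 = 272 \sqrt{-1 + 4 \sqrt{-1}} + 39679 = 272 \sqrt{-1 + 4 i} + 39679 = 39679 + 272 \sqrt{-1 + 4 i}$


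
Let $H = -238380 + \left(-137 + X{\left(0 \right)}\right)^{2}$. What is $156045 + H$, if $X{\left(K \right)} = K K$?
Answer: $-63566$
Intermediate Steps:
$X{\left(K \right)} = K^{2}$
$H = -219611$ ($H = -238380 + \left(-137 + 0^{2}\right)^{2} = -238380 + \left(-137 + 0\right)^{2} = -238380 + \left(-137\right)^{2} = -238380 + 18769 = -219611$)
$156045 + H = 156045 - 219611 = -63566$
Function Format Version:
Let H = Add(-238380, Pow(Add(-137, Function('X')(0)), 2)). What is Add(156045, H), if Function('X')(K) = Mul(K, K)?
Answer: -63566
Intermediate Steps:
Function('X')(K) = Pow(K, 2)
H = -219611 (H = Add(-238380, Pow(Add(-137, Pow(0, 2)), 2)) = Add(-238380, Pow(Add(-137, 0), 2)) = Add(-238380, Pow(-137, 2)) = Add(-238380, 18769) = -219611)
Add(156045, H) = Add(156045, -219611) = -63566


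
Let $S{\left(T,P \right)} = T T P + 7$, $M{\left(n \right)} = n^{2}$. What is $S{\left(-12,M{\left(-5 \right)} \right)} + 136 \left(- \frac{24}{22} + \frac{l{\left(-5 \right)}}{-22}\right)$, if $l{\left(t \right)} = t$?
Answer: $\frac{38385}{11} \approx 3489.5$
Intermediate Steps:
$S{\left(T,P \right)} = 7 + P T^{2}$ ($S{\left(T,P \right)} = T^{2} P + 7 = P T^{2} + 7 = 7 + P T^{2}$)
$S{\left(-12,M{\left(-5 \right)} \right)} + 136 \left(- \frac{24}{22} + \frac{l{\left(-5 \right)}}{-22}\right) = \left(7 + \left(-5\right)^{2} \left(-12\right)^{2}\right) + 136 \left(- \frac{24}{22} - \frac{5}{-22}\right) = \left(7 + 25 \cdot 144\right) + 136 \left(\left(-24\right) \frac{1}{22} - - \frac{5}{22}\right) = \left(7 + 3600\right) + 136 \left(- \frac{12}{11} + \frac{5}{22}\right) = 3607 + 136 \left(- \frac{19}{22}\right) = 3607 - \frac{1292}{11} = \frac{38385}{11}$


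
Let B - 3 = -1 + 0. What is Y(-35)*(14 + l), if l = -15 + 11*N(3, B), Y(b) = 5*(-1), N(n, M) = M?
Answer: -105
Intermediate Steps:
B = 2 (B = 3 + (-1 + 0) = 3 - 1 = 2)
Y(b) = -5
l = 7 (l = -15 + 11*2 = -15 + 22 = 7)
Y(-35)*(14 + l) = -5*(14 + 7) = -5*21 = -105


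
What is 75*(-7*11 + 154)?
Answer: 5775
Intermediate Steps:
75*(-7*11 + 154) = 75*(-77 + 154) = 75*77 = 5775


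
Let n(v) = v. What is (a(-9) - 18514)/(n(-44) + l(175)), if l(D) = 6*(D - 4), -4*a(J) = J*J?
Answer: -74137/3928 ≈ -18.874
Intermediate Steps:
a(J) = -J²/4 (a(J) = -J*J/4 = -J²/4)
l(D) = -24 + 6*D (l(D) = 6*(-4 + D) = -24 + 6*D)
(a(-9) - 18514)/(n(-44) + l(175)) = (-¼*(-9)² - 18514)/(-44 + (-24 + 6*175)) = (-¼*81 - 18514)/(-44 + (-24 + 1050)) = (-81/4 - 18514)/(-44 + 1026) = -74137/4/982 = -74137/4*1/982 = -74137/3928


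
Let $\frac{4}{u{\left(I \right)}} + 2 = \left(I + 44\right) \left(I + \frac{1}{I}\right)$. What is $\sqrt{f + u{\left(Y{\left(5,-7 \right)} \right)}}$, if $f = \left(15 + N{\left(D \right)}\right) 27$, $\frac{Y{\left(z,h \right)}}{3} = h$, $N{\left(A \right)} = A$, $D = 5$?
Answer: $\frac{\sqrt{879201642}}{1276} \approx 23.238$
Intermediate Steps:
$Y{\left(z,h \right)} = 3 h$
$u{\left(I \right)} = \frac{4}{-2 + \left(44 + I\right) \left(I + \frac{1}{I}\right)}$ ($u{\left(I \right)} = \frac{4}{-2 + \left(I + 44\right) \left(I + \frac{1}{I}\right)} = \frac{4}{-2 + \left(44 + I\right) \left(I + \frac{1}{I}\right)}$)
$f = 540$ ($f = \left(15 + 5\right) 27 = 20 \cdot 27 = 540$)
$\sqrt{f + u{\left(Y{\left(5,-7 \right)} \right)}} = \sqrt{540 + \frac{4 \cdot 3 \left(-7\right)}{44 + \left(3 \left(-7\right)\right)^{3} - 3 \left(-7\right) + 44 \left(3 \left(-7\right)\right)^{2}}} = \sqrt{540 + 4 \left(-21\right) \frac{1}{44 + \left(-21\right)^{3} - -21 + 44 \left(-21\right)^{2}}} = \sqrt{540 + 4 \left(-21\right) \frac{1}{44 - 9261 + 21 + 44 \cdot 441}} = \sqrt{540 + 4 \left(-21\right) \frac{1}{44 - 9261 + 21 + 19404}} = \sqrt{540 + 4 \left(-21\right) \frac{1}{10208}} = \sqrt{540 - \frac{21}{2552}} = \sqrt{\frac{1378059}{2552}} = \frac{\sqrt{879201642}}{1276}$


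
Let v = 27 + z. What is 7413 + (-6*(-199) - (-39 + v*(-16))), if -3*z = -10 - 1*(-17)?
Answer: 27122/3 ≈ 9040.7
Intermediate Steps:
z = -7/3 (z = -(-10 - 1*(-17))/3 = -(-10 + 17)/3 = -1/3*7 = -7/3 ≈ -2.3333)
v = 74/3 (v = 27 - 7/3 = 74/3 ≈ 24.667)
7413 + (-6*(-199) - (-39 + v*(-16))) = 7413 + (-6*(-199) - (-39 + (74/3)*(-16))) = 7413 + (1194 - (-39 - 1184/3)) = 7413 + (1194 - 1*(-1301/3)) = 7413 + (1194 + 1301/3) = 7413 + 4883/3 = 27122/3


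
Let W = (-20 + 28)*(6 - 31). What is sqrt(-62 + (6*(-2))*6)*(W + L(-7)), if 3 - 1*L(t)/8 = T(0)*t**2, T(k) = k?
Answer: -176*I*sqrt(134) ≈ -2037.3*I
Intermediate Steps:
W = -200 (W = 8*(-25) = -200)
L(t) = 24 (L(t) = 24 - 0*t**2 = 24 - 8*0 = 24 + 0 = 24)
sqrt(-62 + (6*(-2))*6)*(W + L(-7)) = sqrt(-62 + (6*(-2))*6)*(-200 + 24) = sqrt(-62 - 12*6)*(-176) = sqrt(-62 - 72)*(-176) = sqrt(-134)*(-176) = (I*sqrt(134))*(-176) = -176*I*sqrt(134)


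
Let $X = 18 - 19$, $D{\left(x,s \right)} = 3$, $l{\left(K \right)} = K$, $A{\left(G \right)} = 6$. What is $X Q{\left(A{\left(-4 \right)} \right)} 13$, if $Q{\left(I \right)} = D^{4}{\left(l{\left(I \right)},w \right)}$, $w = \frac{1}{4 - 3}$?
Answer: $-1053$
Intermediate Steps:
$w = 1$ ($w = 1^{-1} = 1$)
$Q{\left(I \right)} = 81$ ($Q{\left(I \right)} = 3^{4} = 81$)
$X = -1$ ($X = 18 - 19 = -1$)
$X Q{\left(A{\left(-4 \right)} \right)} 13 = \left(-1\right) 81 \cdot 13 = \left(-81\right) 13 = -1053$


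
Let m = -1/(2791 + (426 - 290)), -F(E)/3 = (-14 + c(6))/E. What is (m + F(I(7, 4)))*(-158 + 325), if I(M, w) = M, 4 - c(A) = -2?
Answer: 11730247/20489 ≈ 572.51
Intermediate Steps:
c(A) = 6 (c(A) = 4 - 1*(-2) = 4 + 2 = 6)
F(E) = 24/E (F(E) = -3*(-14 + 6)/E = -(-24)/E = 24/E)
m = -1/2927 (m = -1/(2791 + 136) = -1/2927 ≈ -0.00034165)
(m + F(I(7, 4)))*(-158 + 325) = (-1/2927 + 24/7)*(-158 + 325) = (-1/2927 + 24*(1/7))*167 = (-1/2927 + 24/7)*167 = (70241/20489)*167 = 11730247/20489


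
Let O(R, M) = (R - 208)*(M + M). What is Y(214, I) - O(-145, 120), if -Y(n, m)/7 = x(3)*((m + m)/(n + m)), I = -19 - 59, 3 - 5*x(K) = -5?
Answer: 7202292/85 ≈ 84733.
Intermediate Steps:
x(K) = 8/5 (x(K) = ⅗ - ⅕*(-5) = ⅗ + 1 = 8/5)
I = -78
Y(n, m) = -112*m/(5*(m + n)) (Y(n, m) = -56*(m + m)/(n + m)/5 = -56*(2*m)/(m + n)/5 = -56*2*m/(m + n)/5 = -112*m/(5*(m + n)))
O(R, M) = 2*M*(-208 + R) (O(R, M) = (-208 + R)*(2*M) = 2*M*(-208 + R))
Y(214, I) - O(-145, 120) = -112*(-78)/(5*(-78) + 5*214) - 2*120*(-208 - 145) = -112*(-78)/(-390 + 1070) - 2*120*(-353) = -112*(-78)/680 - 1*(-84720) = -112*(-78)*1/680 + 84720 = 1092/85 + 84720 = 7202292/85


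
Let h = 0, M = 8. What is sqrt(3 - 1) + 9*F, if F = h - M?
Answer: -72 + sqrt(2) ≈ -70.586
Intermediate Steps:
F = -8 (F = 0 - 1*8 = 0 - 8 = -8)
sqrt(3 - 1) + 9*F = sqrt(3 - 1) + 9*(-8) = sqrt(2) - 72 = -72 + sqrt(2)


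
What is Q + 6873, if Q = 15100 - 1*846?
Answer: 21127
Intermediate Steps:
Q = 14254 (Q = 15100 - 846 = 14254)
Q + 6873 = 14254 + 6873 = 21127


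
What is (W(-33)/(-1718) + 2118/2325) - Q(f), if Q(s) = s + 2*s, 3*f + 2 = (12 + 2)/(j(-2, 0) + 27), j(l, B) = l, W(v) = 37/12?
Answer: 37533677/15977400 ≈ 2.3492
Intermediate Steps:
W(v) = 37/12 (W(v) = 37*(1/12) = 37/12)
f = -12/25 (f = -2/3 + ((12 + 2)/(-2 + 27))/3 = -2/3 + (14/25)/3 = -2/3 + (14*(1/25))/3 = -2/3 + (1/3)*(14/25) = -2/3 + 14/75 = -12/25 ≈ -0.48000)
Q(s) = 3*s
(W(-33)/(-1718) + 2118/2325) - Q(f) = ((37/12)/(-1718) + 2118/2325) - 3*(-12)/25 = ((37/12)*(-1/1718) + 2118*(1/2325)) - 1*(-36/25) = (-37/20616 + 706/775) + 36/25 = 14526221/15977400 + 36/25 = 37533677/15977400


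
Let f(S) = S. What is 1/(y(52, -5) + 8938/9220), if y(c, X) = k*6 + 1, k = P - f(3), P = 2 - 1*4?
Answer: -4610/129221 ≈ -0.035675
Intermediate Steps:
P = -2 (P = 2 - 4 = -2)
k = -5 (k = -2 - 1*3 = -2 - 3 = -5)
y(c, X) = -29 (y(c, X) = -5*6 + 1 = -30 + 1 = -29)
1/(y(52, -5) + 8938/9220) = 1/(-29 + 8938/9220) = 1/(-29 + 8938*(1/9220)) = 1/(-29 + 4469/4610) = 1/(-129221/4610) = -4610/129221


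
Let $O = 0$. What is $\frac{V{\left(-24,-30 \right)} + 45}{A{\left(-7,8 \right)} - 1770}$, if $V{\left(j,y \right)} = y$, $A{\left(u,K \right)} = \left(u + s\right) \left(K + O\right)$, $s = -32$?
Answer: $- \frac{5}{694} \approx -0.0072046$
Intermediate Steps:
$A{\left(u,K \right)} = K \left(-32 + u\right)$ ($A{\left(u,K \right)} = \left(u - 32\right) \left(K + 0\right) = \left(-32 + u\right) K = K \left(-32 + u\right)$)
$\frac{V{\left(-24,-30 \right)} + 45}{A{\left(-7,8 \right)} - 1770} = \frac{-30 + 45}{8 \left(-32 - 7\right) - 1770} = \frac{15}{8 \left(-39\right) - 1770} = \frac{15}{-312 - 1770} = \frac{15}{-2082} = 15 \left(- \frac{1}{2082}\right) = - \frac{5}{694}$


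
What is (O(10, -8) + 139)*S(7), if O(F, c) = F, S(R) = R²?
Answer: 7301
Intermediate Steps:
(O(10, -8) + 139)*S(7) = (10 + 139)*7² = 149*49 = 7301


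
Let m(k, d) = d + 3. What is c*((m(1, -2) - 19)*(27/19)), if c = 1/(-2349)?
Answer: 6/551 ≈ 0.010889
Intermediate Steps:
m(k, d) = 3 + d
c = -1/2349 ≈ -0.00042571
c*((m(1, -2) - 19)*(27/19)) = -((3 - 2) - 19)*27/19/2349 = -(1 - 19)*27*(1/19)/2349 = -(-2)*27/(261*19) = -1/2349*(-486/19) = 6/551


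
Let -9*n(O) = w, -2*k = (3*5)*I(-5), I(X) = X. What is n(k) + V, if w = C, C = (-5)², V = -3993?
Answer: -35962/9 ≈ -3995.8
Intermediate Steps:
C = 25
k = 75/2 (k = -3*5*(-5)/2 = -15*(-5)/2 = -½*(-75) = 75/2 ≈ 37.500)
w = 25
n(O) = -25/9 (n(O) = -⅑*25 = -25/9)
n(k) + V = -25/9 - 3993 = -35962/9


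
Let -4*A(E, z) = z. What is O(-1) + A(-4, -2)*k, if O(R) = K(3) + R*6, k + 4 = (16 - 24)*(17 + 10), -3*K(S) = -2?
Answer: -346/3 ≈ -115.33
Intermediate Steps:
A(E, z) = -z/4
K(S) = ⅔ (K(S) = -⅓*(-2) = ⅔)
k = -220 (k = -4 + (16 - 24)*(17 + 10) = -4 - 8*27 = -4 - 216 = -220)
O(R) = ⅔ + 6*R (O(R) = ⅔ + R*6 = ⅔ + 6*R)
O(-1) + A(-4, -2)*k = (⅔ + 6*(-1)) - ¼*(-2)*(-220) = (⅔ - 6) + (½)*(-220) = -16/3 - 110 = -346/3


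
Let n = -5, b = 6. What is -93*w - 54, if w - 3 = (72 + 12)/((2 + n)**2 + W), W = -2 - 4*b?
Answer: 2151/17 ≈ 126.53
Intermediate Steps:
W = -26 (W = -2 - 4*6 = -2 - 24 = -26)
w = -33/17 (w = 3 + (72 + 12)/((2 - 5)**2 - 26) = 3 + 84/((-3)**2 - 26) = 3 + 84/(9 - 26) = 3 + 84/(-17) = 3 + 84*(-1/17) = 3 - 84/17 = -33/17 ≈ -1.9412)
-93*w - 54 = -93*(-33/17) - 54 = 3069/17 - 54 = 2151/17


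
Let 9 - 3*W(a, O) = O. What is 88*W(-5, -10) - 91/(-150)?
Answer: 27897/50 ≈ 557.94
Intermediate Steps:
W(a, O) = 3 - O/3
88*W(-5, -10) - 91/(-150) = 88*(3 - ⅓*(-10)) - 91/(-150) = 88*(3 + 10/3) - 91*(-1/150) = 88*(19/3) + 91/150 = 1672/3 + 91/150 = 27897/50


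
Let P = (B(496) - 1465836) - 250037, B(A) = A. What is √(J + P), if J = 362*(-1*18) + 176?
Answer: I*√1721717 ≈ 1312.1*I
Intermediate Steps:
J = -6340 (J = 362*(-18) + 176 = -6516 + 176 = -6340)
P = -1715377 (P = (496 - 1465836) - 250037 = -1465340 - 250037 = -1715377)
√(J + P) = √(-6340 - 1715377) = √(-1721717) = I*√1721717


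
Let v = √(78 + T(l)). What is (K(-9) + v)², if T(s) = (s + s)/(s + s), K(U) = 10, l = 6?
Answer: (10 + √79)² ≈ 356.76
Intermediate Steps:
T(s) = 1 (T(s) = (2*s)/((2*s)) = (2*s)*(1/(2*s)) = 1)
v = √79 (v = √(78 + 1) = √79 ≈ 8.8882)
(K(-9) + v)² = (10 + √79)²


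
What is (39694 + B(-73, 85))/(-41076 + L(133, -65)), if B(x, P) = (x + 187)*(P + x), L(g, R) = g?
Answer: -5866/5849 ≈ -1.0029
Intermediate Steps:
B(x, P) = (187 + x)*(P + x)
(39694 + B(-73, 85))/(-41076 + L(133, -65)) = (39694 + ((-73)² + 187*85 + 187*(-73) + 85*(-73)))/(-41076 + 133) = (39694 + (5329 + 15895 - 13651 - 6205))/(-40943) = (39694 + 1368)*(-1/40943) = 41062*(-1/40943) = -5866/5849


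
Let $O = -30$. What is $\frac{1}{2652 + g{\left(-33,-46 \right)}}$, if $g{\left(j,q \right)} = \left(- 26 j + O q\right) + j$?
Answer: $\frac{1}{4857} \approx 0.00020589$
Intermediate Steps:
$g{\left(j,q \right)} = - 30 q - 25 j$ ($g{\left(j,q \right)} = \left(- 26 j - 30 q\right) + j = \left(- 30 q - 26 j\right) + j = - 30 q - 25 j$)
$\frac{1}{2652 + g{\left(-33,-46 \right)}} = \frac{1}{2652 - -2205} = \frac{1}{2652 + \left(1380 + 825\right)} = \frac{1}{2652 + 2205} = \frac{1}{4857}$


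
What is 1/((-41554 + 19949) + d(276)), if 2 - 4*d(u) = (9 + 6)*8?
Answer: -2/43269 ≈ -4.6222e-5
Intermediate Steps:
d(u) = -59/2 (d(u) = 1/2 - (9 + 6)*8/4 = 1/2 - 15*8/4 = 1/2 - 1/4*120 = 1/2 - 30 = -59/2)
1/((-41554 + 19949) + d(276)) = 1/((-41554 + 19949) - 59/2) = 1/(-21605 - 59/2) = 1/(-43269/2) = -2/43269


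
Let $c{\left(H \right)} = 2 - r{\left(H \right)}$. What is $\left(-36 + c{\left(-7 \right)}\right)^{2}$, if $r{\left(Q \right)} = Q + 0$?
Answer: $729$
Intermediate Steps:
$r{\left(Q \right)} = Q$
$c{\left(H \right)} = 2 - H$
$\left(-36 + c{\left(-7 \right)}\right)^{2} = \left(-36 + \left(2 - -7\right)\right)^{2} = \left(-36 + \left(2 + 7\right)\right)^{2} = \left(-36 + 9\right)^{2} = \left(-27\right)^{2} = 729$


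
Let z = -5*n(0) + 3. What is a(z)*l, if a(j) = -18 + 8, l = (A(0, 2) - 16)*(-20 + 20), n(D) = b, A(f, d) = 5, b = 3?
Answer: 0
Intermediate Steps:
n(D) = 3
l = 0 (l = (5 - 16)*(-20 + 20) = -11*0 = 0)
z = -12 (z = -5*3 + 3 = -15 + 3 = -12)
a(j) = -10
a(z)*l = -10*0 = 0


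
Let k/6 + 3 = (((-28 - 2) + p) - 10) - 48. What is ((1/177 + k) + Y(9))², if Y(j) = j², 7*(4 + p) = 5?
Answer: 360665106916/1535121 ≈ 2.3494e+5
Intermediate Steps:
p = -23/7 (p = -4 + (⅐)*5 = -4 + 5/7 = -23/7 ≈ -3.2857)
k = -3960/7 (k = -18 + 6*((((-28 - 2) - 23/7) - 10) - 48) = -18 + 6*(((-30 - 23/7) - 10) - 48) = -18 + 6*((-233/7 - 10) - 48) = -18 + 6*(-303/7 - 48) = -18 + 6*(-639/7) = -18 - 3834/7 = -3960/7 ≈ -565.71)
((1/177 + k) + Y(9))² = ((1/177 - 3960/7) + 9²)² = ((1/177 - 3960/7) + 81)² = (-700913/1239 + 81)² = (-600554/1239)² = 360665106916/1535121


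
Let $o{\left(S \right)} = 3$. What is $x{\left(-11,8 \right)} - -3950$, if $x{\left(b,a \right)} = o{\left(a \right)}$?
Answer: $3953$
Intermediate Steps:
$x{\left(b,a \right)} = 3$
$x{\left(-11,8 \right)} - -3950 = 3 - -3950 = 3 + 3950 = 3953$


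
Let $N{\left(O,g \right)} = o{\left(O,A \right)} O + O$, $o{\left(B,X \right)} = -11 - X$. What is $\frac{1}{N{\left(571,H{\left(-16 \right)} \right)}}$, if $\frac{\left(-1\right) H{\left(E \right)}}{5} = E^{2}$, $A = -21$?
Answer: $\frac{1}{6281} \approx 0.00015921$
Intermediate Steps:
$H{\left(E \right)} = - 5 E^{2}$
$N{\left(O,g \right)} = 11 O$ ($N{\left(O,g \right)} = \left(-11 - -21\right) O + O = \left(-11 + 21\right) O + O = 10 O + O = 11 O$)
$\frac{1}{N{\left(571,H{\left(-16 \right)} \right)}} = \frac{1}{11 \cdot 571} = \frac{1}{6281}$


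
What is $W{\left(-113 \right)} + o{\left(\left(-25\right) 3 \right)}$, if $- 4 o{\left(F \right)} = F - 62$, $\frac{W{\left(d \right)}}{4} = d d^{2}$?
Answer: $- \frac{23086215}{4} \approx -5.7716 \cdot 10^{6}$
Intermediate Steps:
$W{\left(d \right)} = 4 d^{3}$ ($W{\left(d \right)} = 4 d d^{2} = 4 d^{3}$)
$o{\left(F \right)} = \frac{31}{2} - \frac{F}{4}$ ($o{\left(F \right)} = - \frac{F - 62}{4} = - \frac{-62 + F}{4} = \frac{31}{2} - \frac{F}{4}$)
$W{\left(-113 \right)} + o{\left(\left(-25\right) 3 \right)} = 4 \left(-113\right)^{3} - \left(- \frac{31}{2} + \frac{\left(-25\right) 3}{4}\right) = 4 \left(-1442897\right) + \left(\frac{31}{2} - - \frac{75}{4}\right) = -5771588 + \left(\frac{31}{2} + \frac{75}{4}\right) = -5771588 + \frac{137}{4} = - \frac{23086215}{4}$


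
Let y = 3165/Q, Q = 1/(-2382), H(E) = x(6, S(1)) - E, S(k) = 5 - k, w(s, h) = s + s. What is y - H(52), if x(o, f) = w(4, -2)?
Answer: -7538986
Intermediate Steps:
w(s, h) = 2*s
x(o, f) = 8 (x(o, f) = 2*4 = 8)
H(E) = 8 - E
Q = -1/2382 ≈ -0.00041982
y = -7539030 (y = 3165/(-1/2382) = 3165*(-2382) = -7539030)
y - H(52) = -7539030 - (8 - 1*52) = -7539030 - (8 - 52) = -7539030 - 1*(-44) = -7539030 + 44 = -7538986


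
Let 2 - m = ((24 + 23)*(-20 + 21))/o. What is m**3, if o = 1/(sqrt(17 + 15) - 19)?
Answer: 906714655 - 465067444*sqrt(2) ≈ 2.4901e+8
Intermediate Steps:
o = 1/(-19 + 4*sqrt(2)) (o = 1/(sqrt(32) - 19) = 1/(4*sqrt(2) - 19) = 1/(-19 + 4*sqrt(2)) ≈ -0.074945)
m = 2 - 47/(-19/329 - 4*sqrt(2)/329) (m = 2 - (24 + 23)*(-20 + 21)/(-19/329 - 4*sqrt(2)/329) = 2 - 47*1/(-19/329 - 4*sqrt(2)/329) = 2 - 47/(-19/329 - 4*sqrt(2)/329) ≈ 629.13)
m**3 = (895 - 188*sqrt(2))**3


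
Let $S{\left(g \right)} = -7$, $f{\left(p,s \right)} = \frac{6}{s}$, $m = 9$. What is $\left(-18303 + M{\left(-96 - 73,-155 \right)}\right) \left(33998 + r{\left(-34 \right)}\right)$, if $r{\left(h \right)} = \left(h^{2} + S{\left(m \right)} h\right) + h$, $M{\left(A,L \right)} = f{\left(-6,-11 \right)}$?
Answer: $- \frac{7118944362}{11} \approx -6.4718 \cdot 10^{8}$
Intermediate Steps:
$M{\left(A,L \right)} = - \frac{6}{11}$ ($M{\left(A,L \right)} = \frac{6}{-11} = 6 \left(- \frac{1}{11}\right) = - \frac{6}{11}$)
$r{\left(h \right)} = h^{2} - 6 h$ ($r{\left(h \right)} = \left(h^{2} - 7 h\right) + h = h^{2} - 6 h$)
$\left(-18303 + M{\left(-96 - 73,-155 \right)}\right) \left(33998 + r{\left(-34 \right)}\right) = \left(-18303 - \frac{6}{11}\right) \left(33998 - 34 \left(-6 - 34\right)\right) = - \frac{201339 \left(33998 - -1360\right)}{11} = - \frac{201339 \left(33998 + 1360\right)}{11} = \left(- \frac{201339}{11}\right) 35358 = - \frac{7118944362}{11}$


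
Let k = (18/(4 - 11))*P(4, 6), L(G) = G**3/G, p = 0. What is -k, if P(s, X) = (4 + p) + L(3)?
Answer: 234/7 ≈ 33.429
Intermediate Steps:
L(G) = G**2
P(s, X) = 13 (P(s, X) = (4 + 0) + 3**2 = 4 + 9 = 13)
k = -234/7 (k = (18/(4 - 11))*13 = (18/(-7))*13 = -1/7*18*13 = -18/7*13 = -234/7 ≈ -33.429)
-k = -1*(-234/7) = 234/7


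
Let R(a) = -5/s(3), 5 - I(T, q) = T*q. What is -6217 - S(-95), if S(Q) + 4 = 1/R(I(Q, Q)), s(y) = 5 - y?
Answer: -31063/5 ≈ -6212.6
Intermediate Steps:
I(T, q) = 5 - T*q
R(a) = -5/2 (R(a) = -5/(5 - 1*3) = -5/(5 - 3) = -5/2)
S(Q) = -22/5 (S(Q) = -4 + 1/(-5/2) = -4 - ⅖ = -22/5)
-6217 - S(-95) = -6217 - 1*(-22/5) = -6217 + 22/5 = -31063/5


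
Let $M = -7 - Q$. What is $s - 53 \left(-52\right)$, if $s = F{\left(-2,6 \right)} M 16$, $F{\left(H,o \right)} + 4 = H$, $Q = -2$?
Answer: $3236$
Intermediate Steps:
$F{\left(H,o \right)} = -4 + H$
$M = -5$ ($M = -7 - -2 = -7 + 2 = -5$)
$s = 480$ ($s = \left(-4 - 2\right) \left(-5\right) 16 = \left(-6\right) \left(-5\right) 16 = 30 \cdot 16 = 480$)
$s - 53 \left(-52\right) = 480 - 53 \left(-52\right) = 480 - -2756 = 480 + 2756 = 3236$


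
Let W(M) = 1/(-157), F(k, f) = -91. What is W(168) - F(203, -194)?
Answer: 14286/157 ≈ 90.994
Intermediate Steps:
W(M) = -1/157
W(168) - F(203, -194) = -1/157 - 1*(-91) = -1/157 + 91 = 14286/157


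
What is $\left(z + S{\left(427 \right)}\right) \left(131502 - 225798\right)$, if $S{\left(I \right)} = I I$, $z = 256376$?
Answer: $-41368126680$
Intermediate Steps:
$S{\left(I \right)} = I^{2}$
$\left(z + S{\left(427 \right)}\right) \left(131502 - 225798\right) = \left(256376 + 427^{2}\right) \left(131502 - 225798\right) = \left(256376 + 182329\right) \left(-94296\right) = 438705 \left(-94296\right) = -41368126680$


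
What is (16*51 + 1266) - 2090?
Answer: -8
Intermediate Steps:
(16*51 + 1266) - 2090 = (816 + 1266) - 2090 = 2082 - 2090 = -8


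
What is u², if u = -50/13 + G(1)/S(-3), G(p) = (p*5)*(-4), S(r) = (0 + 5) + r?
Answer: 32400/169 ≈ 191.72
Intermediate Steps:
S(r) = 5 + r
G(p) = -20*p (G(p) = (5*p)*(-4) = -20*p)
u = -180/13 (u = -50/13 + (-20*1)/(5 - 3) = -50*1/13 - 20/2 = -50/13 - 20*½ = -50/13 - 10 = -180/13 ≈ -13.846)
u² = (-180/13)² = 32400/169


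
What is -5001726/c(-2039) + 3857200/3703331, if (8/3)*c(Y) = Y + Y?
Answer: 24705260763208/7551091909 ≈ 3271.7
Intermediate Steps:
c(Y) = 3*Y/4 (c(Y) = 3*(Y + Y)/8 = 3*(2*Y)/8 = 3*Y/4)
-5001726/c(-2039) + 3857200/3703331 = -5001726/((¾)*(-2039)) + 3857200/3703331 = -5001726/(-6117/4) + 3857200*(1/3703331) = -5001726*(-4/6117) + 3857200/3703331 = 6668968/2039 + 3857200/3703331 = 24705260763208/7551091909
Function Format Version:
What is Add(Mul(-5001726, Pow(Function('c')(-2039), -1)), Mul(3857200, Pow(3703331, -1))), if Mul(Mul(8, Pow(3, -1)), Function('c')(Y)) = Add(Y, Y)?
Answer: Rational(24705260763208, 7551091909) ≈ 3271.7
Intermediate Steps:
Function('c')(Y) = Mul(Rational(3, 4), Y) (Function('c')(Y) = Mul(Rational(3, 8), Add(Y, Y)) = Mul(Rational(3, 8), Mul(2, Y)) = Mul(Rational(3, 4), Y))
Add(Mul(-5001726, Pow(Function('c')(-2039), -1)), Mul(3857200, Pow(3703331, -1))) = Add(Mul(-5001726, Pow(Mul(Rational(3, 4), -2039), -1)), Mul(3857200, Pow(3703331, -1))) = Add(Mul(-5001726, Pow(Rational(-6117, 4), -1)), Mul(3857200, Rational(1, 3703331))) = Add(Mul(-5001726, Rational(-4, 6117)), Rational(3857200, 3703331)) = Add(Rational(6668968, 2039), Rational(3857200, 3703331)) = Rational(24705260763208, 7551091909)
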